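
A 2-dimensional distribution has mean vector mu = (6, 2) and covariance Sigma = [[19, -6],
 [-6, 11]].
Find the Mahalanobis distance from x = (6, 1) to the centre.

Step 1 — centre the observation: (x - mu) = (0, -1).

Step 2 — invert Sigma. det(Sigma) = 19·11 - (-6)² = 173.
  Sigma^{-1} = (1/det) · [[d, -b], [-b, a]] = [[0.0636, 0.0347],
 [0.0347, 0.1098]].

Step 3 — form the quadratic (x - mu)^T · Sigma^{-1} · (x - mu):
  Sigma^{-1} · (x - mu) = (-0.0347, -0.1098).
  (x - mu)^T · [Sigma^{-1} · (x - mu)] = (0)·(-0.0347) + (-1)·(-0.1098) = 0.1098.

Step 4 — take square root: d = √(0.1098) ≈ 0.3314.

d(x, mu) = √(0.1098) ≈ 0.3314


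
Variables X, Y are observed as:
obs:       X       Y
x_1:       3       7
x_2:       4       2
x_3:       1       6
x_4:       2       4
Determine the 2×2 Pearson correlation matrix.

Step 1 — column means:
  mean(X) = (3 + 4 + 1 + 2) / 4 = 10/4 = 2.5
  mean(Y) = (7 + 2 + 6 + 4) / 4 = 19/4 = 4.75

Step 2 — sample variances and covariances s[i,j] = (1/(n-1)) · Σ_k (x_{k,i} - mean_i) · (x_{k,j} - mean_j), with n-1 = 3:
  s[X,X] = ((0.5)·(0.5) + (1.5)·(1.5) + (-1.5)·(-1.5) + (-0.5)·(-0.5)) / 3 = 5/3 = 1.6667
  s[X,Y] = ((0.5)·(2.25) + (1.5)·(-2.75) + (-1.5)·(1.25) + (-0.5)·(-0.75)) / 3 = -4.5/3 = -1.5
  s[Y,Y] = ((2.25)·(2.25) + (-2.75)·(-2.75) + (1.25)·(1.25) + (-0.75)·(-0.75)) / 3 = 14.75/3 = 4.9167
  Sample standard deviations s_i = √(s[i,i]):
  s(X) = √(1.6667) = 1.291
  s(Y) = √(4.9167) = 2.2174

Step 3 — r_{ij} = s_{ij} / (s_i · s_j):
  r[X,X] = 1 (diagonal).
  r[X,Y] = -1.5 / (1.291 · 2.2174) = -1.5 / 2.8626 = -0.524
  r[Y,Y] = 1 (diagonal).

R is symmetric with unit diagonal. Assembling:

R = [[1, -0.524],
 [-0.524, 1]]


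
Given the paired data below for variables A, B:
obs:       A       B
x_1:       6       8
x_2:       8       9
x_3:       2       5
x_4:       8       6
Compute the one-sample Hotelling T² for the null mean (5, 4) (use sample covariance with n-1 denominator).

Step 1 — sample mean vector:
  mean(A) = (6 + 8 + 2 + 8) / 4 = 24/4 = 6
  mean(B) = (8 + 9 + 5 + 6) / 4 = 28/4 = 7
  x̄ = (6, 7),  deviation x̄ - mu_0 = (6, 7) - (5, 4) = (1, 3).

Step 2 — sample covariance matrix, S[i,j] = (1/(n-1)) · Σ_k (x_{k,i} - mean_i) · (x_{k,j} - mean_j), divisor n-1 = 3:
  S[A,A] = ((0)·(0) + (2)·(2) + (-4)·(-4) + (2)·(2)) / 3 = 24/3 = 8
  S[A,B] = ((0)·(1) + (2)·(2) + (-4)·(-2) + (2)·(-1)) / 3 = 10/3 = 3.3333
  S[B,B] = ((1)·(1) + (2)·(2) + (-2)·(-2) + (-1)·(-1)) / 3 = 10/3 = 3.3333
  S = [[8, 3.3333],
 [3.3333, 3.3333]].

Step 3 — invert S. det(S) = 8·3.3333 - (3.3333)² = 15.5556.
  S^{-1} = (1/det) · [[d, -b], [-b, a]] = [[0.2143, -0.2143],
 [-0.2143, 0.5143]].

Step 4 — quadratic form (x̄ - mu_0)^T · S^{-1} · (x̄ - mu_0):
  S^{-1} · (x̄ - mu_0) = (-0.4286, 1.3286),
  (x̄ - mu_0)^T · [...] = (1)·(-0.4286) + (3)·(1.3286) = 3.5571.

Step 5 — scale by n: T² = 4 · 3.5571 = 14.2286.

T² ≈ 14.2286


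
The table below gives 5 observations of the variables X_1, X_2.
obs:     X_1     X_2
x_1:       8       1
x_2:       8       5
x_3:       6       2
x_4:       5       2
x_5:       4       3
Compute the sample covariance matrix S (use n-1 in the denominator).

Step 1 — column means:
  mean(X_1) = (8 + 8 + 6 + 5 + 4) / 5 = 31/5 = 6.2
  mean(X_2) = (1 + 5 + 2 + 2 + 3) / 5 = 13/5 = 2.6

Step 2 — sample covariance S[i,j] = (1/(n-1)) · Σ_k (x_{k,i} - mean_i) · (x_{k,j} - mean_j), with n-1 = 4.
  S[X_1,X_1] = ((1.8)·(1.8) + (1.8)·(1.8) + (-0.2)·(-0.2) + (-1.2)·(-1.2) + (-2.2)·(-2.2)) / 4 = 12.8/4 = 3.2
  S[X_1,X_2] = ((1.8)·(-1.6) + (1.8)·(2.4) + (-0.2)·(-0.6) + (-1.2)·(-0.6) + (-2.2)·(0.4)) / 4 = 1.4/4 = 0.35
  S[X_2,X_2] = ((-1.6)·(-1.6) + (2.4)·(2.4) + (-0.6)·(-0.6) + (-0.6)·(-0.6) + (0.4)·(0.4)) / 4 = 9.2/4 = 2.3

S is symmetric (S[j,i] = S[i,j]). Assembling:

S = [[3.2, 0.35],
 [0.35, 2.3]]


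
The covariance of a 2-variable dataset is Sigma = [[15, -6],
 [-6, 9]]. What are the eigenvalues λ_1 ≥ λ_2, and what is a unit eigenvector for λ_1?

Step 1 — characteristic polynomial of 2×2 Sigma:
  det(Sigma - λI) = λ² - trace · λ + det = 0.
  trace = 15 + 9 = 24, det = 15·9 - (-6)² = 99.
Step 2 — discriminant:
  Δ = trace² - 4·det = 576 - 396 = 180.
Step 3 — eigenvalues:
  λ = (trace ± √Δ)/2 = (24 ± 13.4164)/2,
  λ_1 = 18.7082,  λ_2 = 5.2918.

Step 4 — unit eigenvector for λ_1: solve (Sigma - λ_1 I)v = 0. First row:
  (15 - 18.7082)·v_x + (-6)·v_y = 0, i.e. (-3.7082)·v_x + (-6)·v_y = 0,
  so v ∝ (b, λ_1 - a) = (-6, 3.7082); multiply by -1 so the first entry is positive: u = (6, -3.7082).
  ||u|| = √((6)² + (-3.7082)²) = √(49.7508) ≈ 7.0534,
  v_1 = u/||u|| ≈ (0.8507, -0.5257) (||v_1|| = 1).

λ_1 = 18.7082,  λ_2 = 5.2918;  v_1 ≈ (0.8507, -0.5257)


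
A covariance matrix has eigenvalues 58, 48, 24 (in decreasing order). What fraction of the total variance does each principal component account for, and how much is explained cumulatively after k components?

Step 1 — total variance = trace(Sigma) = Σ λ_i = 58 + 48 + 24 = 130.

Step 2 — fraction explained by component i = λ_i / Σ λ:
  PC1: 58/130 = 0.4462
  PC2: 48/130 = 0.3692
  PC3: 24/130 = 0.1846

Step 3 — cumulative fraction after k components = (λ_1 + ... + λ_k) / Σ λ:
  k = 1: 58/130 = 0.4462
  k = 2: (58 + 48)/130 = 106/130 = 0.8154
  k = 3: (58 + 48 + 24)/130 = 130/130 = 1

Summary (fraction, with percent):

explained: PC1 0.4462 (44.62%), PC2 0.3692 (36.92%), PC3 0.1846 (18.46%);  cumulative: 0.4462, 0.8154, 1


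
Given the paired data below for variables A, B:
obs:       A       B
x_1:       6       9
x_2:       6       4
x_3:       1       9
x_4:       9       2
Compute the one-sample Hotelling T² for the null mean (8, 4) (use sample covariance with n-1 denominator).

Step 1 — sample mean vector:
  mean(A) = (6 + 6 + 1 + 9) / 4 = 22/4 = 5.5
  mean(B) = (9 + 4 + 9 + 2) / 4 = 24/4 = 6
  x̄ = (5.5, 6),  deviation x̄ - mu_0 = (5.5, 6) - (8, 4) = (-2.5, 2).

Step 2 — sample covariance matrix, S[i,j] = (1/(n-1)) · Σ_k (x_{k,i} - mean_i) · (x_{k,j} - mean_j), divisor n-1 = 3:
  S[A,A] = ((0.5)·(0.5) + (0.5)·(0.5) + (-4.5)·(-4.5) + (3.5)·(3.5)) / 3 = 33/3 = 11
  S[A,B] = ((0.5)·(3) + (0.5)·(-2) + (-4.5)·(3) + (3.5)·(-4)) / 3 = -27/3 = -9
  S[B,B] = ((3)·(3) + (-2)·(-2) + (3)·(3) + (-4)·(-4)) / 3 = 38/3 = 12.6667
  S = [[11, -9],
 [-9, 12.6667]].

Step 3 — invert S. det(S) = 11·12.6667 - (-9)² = 58.3333.
  S^{-1} = (1/det) · [[d, -b], [-b, a]] = [[0.2171, 0.1543],
 [0.1543, 0.1886]].

Step 4 — quadratic form (x̄ - mu_0)^T · S^{-1} · (x̄ - mu_0):
  S^{-1} · (x̄ - mu_0) = (-0.2343, -0.0086),
  (x̄ - mu_0)^T · [...] = (-2.5)·(-0.2343) + (2)·(-0.0086) = 0.5686.

Step 5 — scale by n: T² = 4 · 0.5686 = 2.2743.

T² ≈ 2.2743


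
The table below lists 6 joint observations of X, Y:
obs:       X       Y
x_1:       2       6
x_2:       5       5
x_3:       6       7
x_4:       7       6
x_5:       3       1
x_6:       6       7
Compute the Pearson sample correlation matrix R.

Step 1 — column means:
  mean(X) = (2 + 5 + 6 + 7 + 3 + 6) / 6 = 29/6 = 4.8333
  mean(Y) = (6 + 5 + 7 + 6 + 1 + 7) / 6 = 32/6 = 5.3333

Step 2 — sample variances and covariances s[i,j] = (1/(n-1)) · Σ_k (x_{k,i} - mean_i) · (x_{k,j} - mean_j), with n-1 = 5:
  s[X,X] = ((-2.8333)·(-2.8333) + (0.1667)·(0.1667) + (1.1667)·(1.1667) + (2.1667)·(2.1667) + (-1.8333)·(-1.8333) + (1.1667)·(1.1667)) / 5 = 18.8333/5 = 3.7667
  s[X,Y] = ((-2.8333)·(0.6667) + (0.1667)·(-0.3333) + (1.1667)·(1.6667) + (2.1667)·(0.6667) + (-1.8333)·(-4.3333) + (1.1667)·(1.6667)) / 5 = 11.3333/5 = 2.2667
  s[Y,Y] = ((0.6667)·(0.6667) + (-0.3333)·(-0.3333) + (1.6667)·(1.6667) + (0.6667)·(0.6667) + (-4.3333)·(-4.3333) + (1.6667)·(1.6667)) / 5 = 25.3333/5 = 5.0667
  Sample standard deviations s_i = √(s[i,i]):
  s(X) = √(3.7667) = 1.9408
  s(Y) = √(5.0667) = 2.2509

Step 3 — r_{ij} = s_{ij} / (s_i · s_j):
  r[X,X] = 1 (diagonal).
  r[X,Y] = 2.2667 / (1.9408 · 2.2509) = 2.2667 / 4.3686 = 0.5189
  r[Y,Y] = 1 (diagonal).

R is symmetric with unit diagonal. Assembling:

R = [[1, 0.5189],
 [0.5189, 1]]


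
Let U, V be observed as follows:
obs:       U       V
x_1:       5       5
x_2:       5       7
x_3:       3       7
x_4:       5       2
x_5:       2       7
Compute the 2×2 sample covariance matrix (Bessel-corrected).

Step 1 — column means:
  mean(U) = (5 + 5 + 3 + 5 + 2) / 5 = 20/5 = 4
  mean(V) = (5 + 7 + 7 + 2 + 7) / 5 = 28/5 = 5.6

Step 2 — sample covariance S[i,j] = (1/(n-1)) · Σ_k (x_{k,i} - mean_i) · (x_{k,j} - mean_j), with n-1 = 4.
  S[U,U] = ((1)·(1) + (1)·(1) + (-1)·(-1) + (1)·(1) + (-2)·(-2)) / 4 = 8/4 = 2
  S[U,V] = ((1)·(-0.6) + (1)·(1.4) + (-1)·(1.4) + (1)·(-3.6) + (-2)·(1.4)) / 4 = -7/4 = -1.75
  S[V,V] = ((-0.6)·(-0.6) + (1.4)·(1.4) + (1.4)·(1.4) + (-3.6)·(-3.6) + (1.4)·(1.4)) / 4 = 19.2/4 = 4.8

S is symmetric (S[j,i] = S[i,j]). Assembling:

S = [[2, -1.75],
 [-1.75, 4.8]]


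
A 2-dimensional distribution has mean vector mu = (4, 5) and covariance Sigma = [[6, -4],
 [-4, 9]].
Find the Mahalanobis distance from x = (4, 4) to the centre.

Step 1 — centre the observation: (x - mu) = (0, -1).

Step 2 — invert Sigma. det(Sigma) = 6·9 - (-4)² = 38.
  Sigma^{-1} = (1/det) · [[d, -b], [-b, a]] = [[0.2368, 0.1053],
 [0.1053, 0.1579]].

Step 3 — form the quadratic (x - mu)^T · Sigma^{-1} · (x - mu):
  Sigma^{-1} · (x - mu) = (-0.1053, -0.1579).
  (x - mu)^T · [Sigma^{-1} · (x - mu)] = (0)·(-0.1053) + (-1)·(-0.1579) = 0.1579.

Step 4 — take square root: d = √(0.1579) ≈ 0.3974.

d(x, mu) = √(0.1579) ≈ 0.3974


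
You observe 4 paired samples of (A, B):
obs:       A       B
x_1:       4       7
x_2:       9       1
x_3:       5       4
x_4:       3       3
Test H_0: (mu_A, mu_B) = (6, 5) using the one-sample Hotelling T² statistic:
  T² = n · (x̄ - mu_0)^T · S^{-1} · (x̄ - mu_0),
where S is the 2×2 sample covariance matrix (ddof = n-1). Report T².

Step 1 — sample mean vector:
  mean(A) = (4 + 9 + 5 + 3) / 4 = 21/4 = 5.25
  mean(B) = (7 + 1 + 4 + 3) / 4 = 15/4 = 3.75
  x̄ = (5.25, 3.75),  deviation x̄ - mu_0 = (5.25, 3.75) - (6, 5) = (-0.75, -1.25).

Step 2 — sample covariance matrix, S[i,j] = (1/(n-1)) · Σ_k (x_{k,i} - mean_i) · (x_{k,j} - mean_j), divisor n-1 = 3:
  S[A,A] = ((-1.25)·(-1.25) + (3.75)·(3.75) + (-0.25)·(-0.25) + (-2.25)·(-2.25)) / 3 = 20.75/3 = 6.9167
  S[A,B] = ((-1.25)·(3.25) + (3.75)·(-2.75) + (-0.25)·(0.25) + (-2.25)·(-0.75)) / 3 = -12.75/3 = -4.25
  S[B,B] = ((3.25)·(3.25) + (-2.75)·(-2.75) + (0.25)·(0.25) + (-0.75)·(-0.75)) / 3 = 18.75/3 = 6.25
  S = [[6.9167, -4.25],
 [-4.25, 6.25]].

Step 3 — invert S. det(S) = 6.9167·6.25 - (-4.25)² = 25.1667.
  S^{-1} = (1/det) · [[d, -b], [-b, a]] = [[0.2483, 0.1689],
 [0.1689, 0.2748]].

Step 4 — quadratic form (x̄ - mu_0)^T · S^{-1} · (x̄ - mu_0):
  S^{-1} · (x̄ - mu_0) = (-0.3974, -0.4702),
  (x̄ - mu_0)^T · [...] = (-0.75)·(-0.3974) + (-1.25)·(-0.4702) = 0.8858.

Step 5 — scale by n: T² = 4 · 0.8858 = 3.543.

T² ≈ 3.543


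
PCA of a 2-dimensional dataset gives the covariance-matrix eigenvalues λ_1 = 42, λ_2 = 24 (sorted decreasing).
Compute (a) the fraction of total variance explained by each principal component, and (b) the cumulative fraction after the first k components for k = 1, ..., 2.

Step 1 — total variance = trace(Sigma) = Σ λ_i = 42 + 24 = 66.

Step 2 — fraction explained by component i = λ_i / Σ λ:
  PC1: 42/66 = 0.6364
  PC2: 24/66 = 0.3636

Step 3 — cumulative fraction after k components = (λ_1 + ... + λ_k) / Σ λ:
  k = 1: 42/66 = 0.6364
  k = 2: (42 + 24)/66 = 66/66 = 1

Summary (fraction, with percent):

explained: PC1 0.6364 (63.64%), PC2 0.3636 (36.36%);  cumulative: 0.6364, 1


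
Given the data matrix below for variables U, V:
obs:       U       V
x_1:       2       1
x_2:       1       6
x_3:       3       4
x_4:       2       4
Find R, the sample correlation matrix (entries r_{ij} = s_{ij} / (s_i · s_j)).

Step 1 — column means:
  mean(U) = (2 + 1 + 3 + 2) / 4 = 8/4 = 2
  mean(V) = (1 + 6 + 4 + 4) / 4 = 15/4 = 3.75

Step 2 — sample variances and covariances s[i,j] = (1/(n-1)) · Σ_k (x_{k,i} - mean_i) · (x_{k,j} - mean_j), with n-1 = 3:
  s[U,U] = ((0)·(0) + (-1)·(-1) + (1)·(1) + (0)·(0)) / 3 = 2/3 = 0.6667
  s[U,V] = ((0)·(-2.75) + (-1)·(2.25) + (1)·(0.25) + (0)·(0.25)) / 3 = -2/3 = -0.6667
  s[V,V] = ((-2.75)·(-2.75) + (2.25)·(2.25) + (0.25)·(0.25) + (0.25)·(0.25)) / 3 = 12.75/3 = 4.25
  Sample standard deviations s_i = √(s[i,i]):
  s(U) = √(0.6667) = 0.8165
  s(V) = √(4.25) = 2.0616

Step 3 — r_{ij} = s_{ij} / (s_i · s_j):
  r[U,U] = 1 (diagonal).
  r[U,V] = -0.6667 / (0.8165 · 2.0616) = -0.6667 / 1.6833 = -0.3961
  r[V,V] = 1 (diagonal).

R is symmetric with unit diagonal. Assembling:

R = [[1, -0.3961],
 [-0.3961, 1]]


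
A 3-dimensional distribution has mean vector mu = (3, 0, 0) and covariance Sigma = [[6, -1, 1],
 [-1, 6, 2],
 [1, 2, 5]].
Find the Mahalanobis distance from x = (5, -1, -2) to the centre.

Step 1 — centre the observation: (x - mu) = (2, -1, -2).

Step 2 — invert Sigma (cofactor / det for 3×3, or solve directly):
  Sigma^{-1} = [[0.1844, 0.0496, -0.0567],
 [0.0496, 0.2057, -0.0922],
 [-0.0567, -0.0922, 0.2482]].

Step 3 — form the quadratic (x - mu)^T · Sigma^{-1} · (x - mu):
  Sigma^{-1} · (x - mu) = (0.4326, 0.078, -0.5177).
  (x - mu)^T · [Sigma^{-1} · (x - mu)] = (2)·(0.4326) + (-1)·(0.078) + (-2)·(-0.5177) = 1.8227.

Step 4 — take square root: d = √(1.8227) ≈ 1.3501.

d(x, mu) = √(1.8227) ≈ 1.3501


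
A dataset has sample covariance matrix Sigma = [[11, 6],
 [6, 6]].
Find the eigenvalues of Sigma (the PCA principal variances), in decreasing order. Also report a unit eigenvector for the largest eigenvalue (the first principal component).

Step 1 — characteristic polynomial of 2×2 Sigma:
  det(Sigma - λI) = λ² - trace · λ + det = 0.
  trace = 11 + 6 = 17, det = 11·6 - (6)² = 30.
Step 2 — discriminant:
  Δ = trace² - 4·det = 289 - 120 = 169.
Step 3 — eigenvalues:
  λ = (trace ± √Δ)/2 = (17 ± 13)/2,
  λ_1 = 15,  λ_2 = 2.

Step 4 — unit eigenvector for λ_1: solve (Sigma - λ_1 I)v = 0. First row:
  (11 - 15)·v_x + (6)·v_y = 0, i.e. (-4)·v_x + (6)·v_y = 0,
  so v ∝ (b, λ_1 - a) = (6, 4) = u.
  ||u|| = √((6)² + (4)²) = √(52) ≈ 7.2111,
  v_1 = u/||u|| ≈ (0.8321, 0.5547) (||v_1|| = 1).

λ_1 = 15,  λ_2 = 2;  v_1 ≈ (0.8321, 0.5547)


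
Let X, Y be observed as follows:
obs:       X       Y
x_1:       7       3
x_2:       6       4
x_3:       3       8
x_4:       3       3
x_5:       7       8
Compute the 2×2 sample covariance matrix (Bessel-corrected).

Step 1 — column means:
  mean(X) = (7 + 6 + 3 + 3 + 7) / 5 = 26/5 = 5.2
  mean(Y) = (3 + 4 + 8 + 3 + 8) / 5 = 26/5 = 5.2

Step 2 — sample covariance S[i,j] = (1/(n-1)) · Σ_k (x_{k,i} - mean_i) · (x_{k,j} - mean_j), with n-1 = 4.
  S[X,X] = ((1.8)·(1.8) + (0.8)·(0.8) + (-2.2)·(-2.2) + (-2.2)·(-2.2) + (1.8)·(1.8)) / 4 = 16.8/4 = 4.2
  S[X,Y] = ((1.8)·(-2.2) + (0.8)·(-1.2) + (-2.2)·(2.8) + (-2.2)·(-2.2) + (1.8)·(2.8)) / 4 = -1.2/4 = -0.3
  S[Y,Y] = ((-2.2)·(-2.2) + (-1.2)·(-1.2) + (2.8)·(2.8) + (-2.2)·(-2.2) + (2.8)·(2.8)) / 4 = 26.8/4 = 6.7

S is symmetric (S[j,i] = S[i,j]). Assembling:

S = [[4.2, -0.3],
 [-0.3, 6.7]]


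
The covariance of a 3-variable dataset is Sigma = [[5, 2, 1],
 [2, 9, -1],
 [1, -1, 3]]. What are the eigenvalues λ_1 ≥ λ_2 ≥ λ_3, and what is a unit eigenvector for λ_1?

Step 1 — characteristic polynomial p(λ) = det(λI - Sigma) = λ³ - tr·λ² + c_1·λ - det, where tr = trace, c_1 = sum of the principal 2×2 minors, det = det(Sigma):
  tr = 5 + 9 + 3 = 17,
  c_1 = (5·9 - (2)²) + (5·3 - (1)²) + (9·3 - (-1)²) = 41 + 14 + 26 = 81,
  det = 5·(9·3 - (-1)²) - (2)·((2)·3 - (-1)·(1)) + (1)·((2)·(-1) - 9·(1)) = 5·(26) - (2)·(7) + (1)·(-11) = 105.
  So p(λ) = λ³ - 17λ² + 81λ - 105.
Step 2 — look for an integer root (rational root theorem: any rational root is an integer divisor of 105). Testing λ = 5:
  p(5) = 125 - 425 + 405 - 105 = 0  ✓
  Dividing out (λ - 5): p(λ) = (λ - 5)(λ² - 12λ + 21).
Step 3 — remaining eigenvalues from the quadratic λ² - 12λ + 21 = 0:
  Δ = 12² - 4·21 = 144 - 84 = 60,  λ = (12 ± √60)/2 = (12 ± 7.746)/2 ≈ 9.873 or 2.127.
  Sorted: λ_1 = 9.873,  λ_2 = 5,  λ_3 = 2.127  (check: sum = 17 = tr ✓).

Step 4 — unit eigenvector for λ_1 ≈ 9.873: v spans the null space of (Sigma - λ_1 I), whose rows are
  r_1 = (-4.873, 2, 1),  r_2 = (2, -0.873, -1),  r_3 = (1, -1, -6.873).
  v is orthogonal to every row, so take v ∝ r_1 × r_3 = ((2)·(-6.873) - (1)·(-1), (1)·(1) - (-4.873)·(-6.873), (-4.873)·(-1) - (2)·(1)) ≈ (-12.746, -32.4919, 2.873).
  Rescale (multiply by -1 so the first nonzero entry is positive): u = (12.746, 32.4919, -2.873).
  ||u|| = √((12.746)² + (32.4919)² + (-2.873)²) = √(1226.4394) ≈ 35.0206,  v_1 = u/||u|| ≈ (0.364, 0.9278, -0.082) (||v_1|| = 1).

λ_1 = 9.873,  λ_2 = 5,  λ_3 = 2.127;  v_1 ≈ (0.364, 0.9278, -0.082)


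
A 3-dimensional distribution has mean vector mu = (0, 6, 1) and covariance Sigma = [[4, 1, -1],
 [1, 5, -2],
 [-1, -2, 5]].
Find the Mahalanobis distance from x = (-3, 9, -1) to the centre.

Step 1 — centre the observation: (x - mu) = (-3, 3, -2).

Step 2 — invert Sigma (cofactor / det for 3×3, or solve directly):
  Sigma^{-1} = [[0.2692, -0.0385, 0.0385],
 [-0.0385, 0.2436, 0.0897],
 [0.0385, 0.0897, 0.2436]].

Step 3 — form the quadratic (x - mu)^T · Sigma^{-1} · (x - mu):
  Sigma^{-1} · (x - mu) = (-1, 0.6667, -0.3333).
  (x - mu)^T · [Sigma^{-1} · (x - mu)] = (-3)·(-1) + (3)·(0.6667) + (-2)·(-0.3333) = 5.6667.

Step 4 — take square root: d = √(5.6667) ≈ 2.3805.

d(x, mu) = √(5.6667) ≈ 2.3805


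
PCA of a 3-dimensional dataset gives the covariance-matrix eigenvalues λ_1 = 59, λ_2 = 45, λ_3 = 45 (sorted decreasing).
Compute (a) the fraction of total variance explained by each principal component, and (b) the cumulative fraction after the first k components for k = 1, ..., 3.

Step 1 — total variance = trace(Sigma) = Σ λ_i = 59 + 45 + 45 = 149.

Step 2 — fraction explained by component i = λ_i / Σ λ:
  PC1: 59/149 = 0.396
  PC2: 45/149 = 0.302
  PC3: 45/149 = 0.302

Step 3 — cumulative fraction after k components = (λ_1 + ... + λ_k) / Σ λ:
  k = 1: 59/149 = 0.396
  k = 2: (59 + 45)/149 = 104/149 = 0.698
  k = 3: (59 + 45 + 45)/149 = 149/149 = 1

Summary (fraction, with percent):

explained: PC1 0.396 (39.6%), PC2 0.302 (30.2%), PC3 0.302 (30.2%);  cumulative: 0.396, 0.698, 1


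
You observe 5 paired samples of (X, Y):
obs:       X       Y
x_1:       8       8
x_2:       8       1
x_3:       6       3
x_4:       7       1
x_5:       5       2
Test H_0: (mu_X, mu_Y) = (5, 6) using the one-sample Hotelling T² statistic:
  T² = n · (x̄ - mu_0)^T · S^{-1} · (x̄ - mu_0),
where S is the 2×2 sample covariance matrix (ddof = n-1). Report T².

Step 1 — sample mean vector:
  mean(X) = (8 + 8 + 6 + 7 + 5) / 5 = 34/5 = 6.8
  mean(Y) = (8 + 1 + 3 + 1 + 2) / 5 = 15/5 = 3
  x̄ = (6.8, 3),  deviation x̄ - mu_0 = (6.8, 3) - (5, 6) = (1.8, -3).

Step 2 — sample covariance matrix, S[i,j] = (1/(n-1)) · Σ_k (x_{k,i} - mean_i) · (x_{k,j} - mean_j), divisor n-1 = 4:
  S[X,X] = ((1.2)·(1.2) + (1.2)·(1.2) + (-0.8)·(-0.8) + (0.2)·(0.2) + (-1.8)·(-1.8)) / 4 = 6.8/4 = 1.7
  S[X,Y] = ((1.2)·(5) + (1.2)·(-2) + (-0.8)·(0) + (0.2)·(-2) + (-1.8)·(-1)) / 4 = 5/4 = 1.25
  S[Y,Y] = ((5)·(5) + (-2)·(-2) + (0)·(0) + (-2)·(-2) + (-1)·(-1)) / 4 = 34/4 = 8.5
  S = [[1.7, 1.25],
 [1.25, 8.5]].

Step 3 — invert S. det(S) = 1.7·8.5 - (1.25)² = 12.8875.
  S^{-1} = (1/det) · [[d, -b], [-b, a]] = [[0.6596, -0.097],
 [-0.097, 0.1319]].

Step 4 — quadratic form (x̄ - mu_0)^T · S^{-1} · (x̄ - mu_0):
  S^{-1} · (x̄ - mu_0) = (1.4782, -0.5703),
  (x̄ - mu_0)^T · [...] = (1.8)·(1.4782) + (-3)·(-0.5703) = 4.3717.

Step 5 — scale by n: T² = 5 · 4.3717 = 21.8584.

T² ≈ 21.8584


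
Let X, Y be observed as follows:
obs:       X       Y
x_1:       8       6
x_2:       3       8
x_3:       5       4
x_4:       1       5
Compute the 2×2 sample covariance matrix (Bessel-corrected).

Step 1 — column means:
  mean(X) = (8 + 3 + 5 + 1) / 4 = 17/4 = 4.25
  mean(Y) = (6 + 8 + 4 + 5) / 4 = 23/4 = 5.75

Step 2 — sample covariance S[i,j] = (1/(n-1)) · Σ_k (x_{k,i} - mean_i) · (x_{k,j} - mean_j), with n-1 = 3.
  S[X,X] = ((3.75)·(3.75) + (-1.25)·(-1.25) + (0.75)·(0.75) + (-3.25)·(-3.25)) / 3 = 26.75/3 = 8.9167
  S[X,Y] = ((3.75)·(0.25) + (-1.25)·(2.25) + (0.75)·(-1.75) + (-3.25)·(-0.75)) / 3 = -0.75/3 = -0.25
  S[Y,Y] = ((0.25)·(0.25) + (2.25)·(2.25) + (-1.75)·(-1.75) + (-0.75)·(-0.75)) / 3 = 8.75/3 = 2.9167

S is symmetric (S[j,i] = S[i,j]). Assembling:

S = [[8.9167, -0.25],
 [-0.25, 2.9167]]


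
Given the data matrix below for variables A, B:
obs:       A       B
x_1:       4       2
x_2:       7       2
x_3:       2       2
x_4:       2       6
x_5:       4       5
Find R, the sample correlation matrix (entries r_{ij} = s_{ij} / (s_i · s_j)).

Step 1 — column means:
  mean(A) = (4 + 7 + 2 + 2 + 4) / 5 = 19/5 = 3.8
  mean(B) = (2 + 2 + 2 + 6 + 5) / 5 = 17/5 = 3.4

Step 2 — sample variances and covariances s[i,j] = (1/(n-1)) · Σ_k (x_{k,i} - mean_i) · (x_{k,j} - mean_j), with n-1 = 4:
  s[A,A] = ((0.2)·(0.2) + (3.2)·(3.2) + (-1.8)·(-1.8) + (-1.8)·(-1.8) + (0.2)·(0.2)) / 4 = 16.8/4 = 4.2
  s[A,B] = ((0.2)·(-1.4) + (3.2)·(-1.4) + (-1.8)·(-1.4) + (-1.8)·(2.6) + (0.2)·(1.6)) / 4 = -6.6/4 = -1.65
  s[B,B] = ((-1.4)·(-1.4) + (-1.4)·(-1.4) + (-1.4)·(-1.4) + (2.6)·(2.6) + (1.6)·(1.6)) / 4 = 15.2/4 = 3.8
  Sample standard deviations s_i = √(s[i,i]):
  s(A) = √(4.2) = 2.0494
  s(B) = √(3.8) = 1.9494

Step 3 — r_{ij} = s_{ij} / (s_i · s_j):
  r[A,A] = 1 (diagonal).
  r[A,B] = -1.65 / (2.0494 · 1.9494) = -1.65 / 3.995 = -0.413
  r[B,B] = 1 (diagonal).

R is symmetric with unit diagonal. Assembling:

R = [[1, -0.413],
 [-0.413, 1]]


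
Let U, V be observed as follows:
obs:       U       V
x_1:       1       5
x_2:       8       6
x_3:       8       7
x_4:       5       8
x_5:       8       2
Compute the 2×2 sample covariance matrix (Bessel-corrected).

Step 1 — column means:
  mean(U) = (1 + 8 + 8 + 5 + 8) / 5 = 30/5 = 6
  mean(V) = (5 + 6 + 7 + 8 + 2) / 5 = 28/5 = 5.6

Step 2 — sample covariance S[i,j] = (1/(n-1)) · Σ_k (x_{k,i} - mean_i) · (x_{k,j} - mean_j), with n-1 = 4.
  S[U,U] = ((-5)·(-5) + (2)·(2) + (2)·(2) + (-1)·(-1) + (2)·(2)) / 4 = 38/4 = 9.5
  S[U,V] = ((-5)·(-0.6) + (2)·(0.4) + (2)·(1.4) + (-1)·(2.4) + (2)·(-3.6)) / 4 = -3/4 = -0.75
  S[V,V] = ((-0.6)·(-0.6) + (0.4)·(0.4) + (1.4)·(1.4) + (2.4)·(2.4) + (-3.6)·(-3.6)) / 4 = 21.2/4 = 5.3

S is symmetric (S[j,i] = S[i,j]). Assembling:

S = [[9.5, -0.75],
 [-0.75, 5.3]]


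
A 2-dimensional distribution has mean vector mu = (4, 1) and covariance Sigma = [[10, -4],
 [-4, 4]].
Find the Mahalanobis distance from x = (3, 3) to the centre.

Step 1 — centre the observation: (x - mu) = (-1, 2).

Step 2 — invert Sigma. det(Sigma) = 10·4 - (-4)² = 24.
  Sigma^{-1} = (1/det) · [[d, -b], [-b, a]] = [[0.1667, 0.1667],
 [0.1667, 0.4167]].

Step 3 — form the quadratic (x - mu)^T · Sigma^{-1} · (x - mu):
  Sigma^{-1} · (x - mu) = (0.1667, 0.6667).
  (x - mu)^T · [Sigma^{-1} · (x - mu)] = (-1)·(0.1667) + (2)·(0.6667) = 1.1667.

Step 4 — take square root: d = √(1.1667) ≈ 1.0801.

d(x, mu) = √(1.1667) ≈ 1.0801


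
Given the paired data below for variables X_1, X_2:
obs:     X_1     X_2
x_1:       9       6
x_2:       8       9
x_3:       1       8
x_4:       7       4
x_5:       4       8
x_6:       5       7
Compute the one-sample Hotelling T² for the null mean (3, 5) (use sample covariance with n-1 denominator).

Step 1 — sample mean vector:
  mean(X_1) = (9 + 8 + 1 + 7 + 4 + 5) / 6 = 34/6 = 5.6667
  mean(X_2) = (6 + 9 + 8 + 4 + 8 + 7) / 6 = 42/6 = 7
  x̄ = (5.6667, 7),  deviation x̄ - mu_0 = (5.6667, 7) - (3, 5) = (2.6667, 2).

Step 2 — sample covariance matrix, S[i,j] = (1/(n-1)) · Σ_k (x_{k,i} - mean_i) · (x_{k,j} - mean_j), divisor n-1 = 5:
  S[X_1,X_1] = ((3.3333)·(3.3333) + (2.3333)·(2.3333) + (-4.6667)·(-4.6667) + (1.3333)·(1.3333) + (-1.6667)·(-1.6667) + (-0.6667)·(-0.6667)) / 5 = 43.3333/5 = 8.6667
  S[X_1,X_2] = ((3.3333)·(-1) + (2.3333)·(2) + (-4.6667)·(1) + (1.3333)·(-3) + (-1.6667)·(1) + (-0.6667)·(0)) / 5 = -9/5 = -1.8
  S[X_2,X_2] = ((-1)·(-1) + (2)·(2) + (1)·(1) + (-3)·(-3) + (1)·(1) + (0)·(0)) / 5 = 16/5 = 3.2
  S = [[8.6667, -1.8],
 [-1.8, 3.2]].

Step 3 — invert S. det(S) = 8.6667·3.2 - (-1.8)² = 24.4933.
  S^{-1} = (1/det) · [[d, -b], [-b, a]] = [[0.1306, 0.0735],
 [0.0735, 0.3538]].

Step 4 — quadratic form (x̄ - mu_0)^T · S^{-1} · (x̄ - mu_0):
  S^{-1} · (x̄ - mu_0) = (0.4954, 0.9036),
  (x̄ - mu_0)^T · [...] = (2.6667)·(0.4954) + (2)·(0.9036) = 3.1283.

Step 5 — scale by n: T² = 6 · 3.1283 = 18.7697.

T² ≈ 18.7697


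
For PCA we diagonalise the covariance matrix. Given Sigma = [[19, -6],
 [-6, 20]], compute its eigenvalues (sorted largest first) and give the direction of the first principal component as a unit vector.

Step 1 — characteristic polynomial of 2×2 Sigma:
  det(Sigma - λI) = λ² - trace · λ + det = 0.
  trace = 19 + 20 = 39, det = 19·20 - (-6)² = 344.
Step 2 — discriminant:
  Δ = trace² - 4·det = 1521 - 1376 = 145.
Step 3 — eigenvalues:
  λ = (trace ± √Δ)/2 = (39 ± 12.0416)/2,
  λ_1 = 25.5208,  λ_2 = 13.4792.

Step 4 — unit eigenvector for λ_1: solve (Sigma - λ_1 I)v = 0. First row:
  (19 - 25.5208)·v_x + (-6)·v_y = 0, i.e. (-6.5208)·v_x + (-6)·v_y = 0,
  so v ∝ (b, λ_1 - a) = (-6, 6.5208); multiply by -1 so the first entry is positive: u = (6, -6.5208).
  ||u|| = √((6)² + (-6.5208)²) = √(78.5208) ≈ 8.8612,
  v_1 = u/||u|| ≈ (0.6771, -0.7359) (||v_1|| = 1).

λ_1 = 25.5208,  λ_2 = 13.4792;  v_1 ≈ (0.6771, -0.7359)


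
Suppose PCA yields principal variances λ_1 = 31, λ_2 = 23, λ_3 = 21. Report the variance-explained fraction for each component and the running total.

Step 1 — total variance = trace(Sigma) = Σ λ_i = 31 + 23 + 21 = 75.

Step 2 — fraction explained by component i = λ_i / Σ λ:
  PC1: 31/75 = 0.4133
  PC2: 23/75 = 0.3067
  PC3: 21/75 = 0.28

Step 3 — cumulative fraction after k components = (λ_1 + ... + λ_k) / Σ λ:
  k = 1: 31/75 = 0.4133
  k = 2: (31 + 23)/75 = 54/75 = 0.72
  k = 3: (31 + 23 + 21)/75 = 75/75 = 1

Summary (fraction, with percent):

explained: PC1 0.4133 (41.33%), PC2 0.3067 (30.67%), PC3 0.28 (28%);  cumulative: 0.4133, 0.72, 1


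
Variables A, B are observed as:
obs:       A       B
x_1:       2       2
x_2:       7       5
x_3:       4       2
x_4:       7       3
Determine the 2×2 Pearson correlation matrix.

Step 1 — column means:
  mean(A) = (2 + 7 + 4 + 7) / 4 = 20/4 = 5
  mean(B) = (2 + 5 + 2 + 3) / 4 = 12/4 = 3

Step 2 — sample variances and covariances s[i,j] = (1/(n-1)) · Σ_k (x_{k,i} - mean_i) · (x_{k,j} - mean_j), with n-1 = 3:
  s[A,A] = ((-3)·(-3) + (2)·(2) + (-1)·(-1) + (2)·(2)) / 3 = 18/3 = 6
  s[A,B] = ((-3)·(-1) + (2)·(2) + (-1)·(-1) + (2)·(0)) / 3 = 8/3 = 2.6667
  s[B,B] = ((-1)·(-1) + (2)·(2) + (-1)·(-1) + (0)·(0)) / 3 = 6/3 = 2
  Sample standard deviations s_i = √(s[i,i]):
  s(A) = √(6) = 2.4495
  s(B) = √(2) = 1.4142

Step 3 — r_{ij} = s_{ij} / (s_i · s_j):
  r[A,A] = 1 (diagonal).
  r[A,B] = 2.6667 / (2.4495 · 1.4142) = 2.6667 / 3.4641 = 0.7698
  r[B,B] = 1 (diagonal).

R is symmetric with unit diagonal. Assembling:

R = [[1, 0.7698],
 [0.7698, 1]]


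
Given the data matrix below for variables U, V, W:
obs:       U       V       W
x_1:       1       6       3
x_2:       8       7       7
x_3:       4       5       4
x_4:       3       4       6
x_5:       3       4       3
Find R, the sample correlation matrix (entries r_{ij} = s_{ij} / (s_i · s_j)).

Step 1 — column means:
  mean(U) = (1 + 8 + 4 + 3 + 3) / 5 = 19/5 = 3.8
  mean(V) = (6 + 7 + 5 + 4 + 4) / 5 = 26/5 = 5.2
  mean(W) = (3 + 7 + 4 + 6 + 3) / 5 = 23/5 = 4.6

Step 2 — sample variances and covariances s[i,j] = (1/(n-1)) · Σ_k (x_{k,i} - mean_i) · (x_{k,j} - mean_j), with n-1 = 4:
  s[U,U] = ((-2.8)·(-2.8) + (4.2)·(4.2) + (0.2)·(0.2) + (-0.8)·(-0.8) + (-0.8)·(-0.8)) / 4 = 26.8/4 = 6.7
  s[U,V] = ((-2.8)·(0.8) + (4.2)·(1.8) + (0.2)·(-0.2) + (-0.8)·(-1.2) + (-0.8)·(-1.2)) / 4 = 7.2/4 = 1.8
  s[U,W] = ((-2.8)·(-1.6) + (4.2)·(2.4) + (0.2)·(-0.6) + (-0.8)·(1.4) + (-0.8)·(-1.6)) / 4 = 14.6/4 = 3.65
  s[V,V] = ((0.8)·(0.8) + (1.8)·(1.8) + (-0.2)·(-0.2) + (-1.2)·(-1.2) + (-1.2)·(-1.2)) / 4 = 6.8/4 = 1.7
  s[V,W] = ((0.8)·(-1.6) + (1.8)·(2.4) + (-0.2)·(-0.6) + (-1.2)·(1.4) + (-1.2)·(-1.6)) / 4 = 3.4/4 = 0.85
  s[W,W] = ((-1.6)·(-1.6) + (2.4)·(2.4) + (-0.6)·(-0.6) + (1.4)·(1.4) + (-1.6)·(-1.6)) / 4 = 13.2/4 = 3.3
  Sample standard deviations s_i = √(s[i,i]):
  s(U) = √(6.7) = 2.5884
  s(V) = √(1.7) = 1.3038
  s(W) = √(3.3) = 1.8166

Step 3 — r_{ij} = s_{ij} / (s_i · s_j):
  r[U,U] = 1 (diagonal).
  r[U,V] = 1.8 / (2.5884 · 1.3038) = 1.8 / 3.3749 = 0.5333
  r[U,W] = 3.65 / (2.5884 · 1.8166) = 3.65 / 4.7021 = 0.7762
  r[V,V] = 1 (diagonal).
  r[V,W] = 0.85 / (1.3038 · 1.8166) = 0.85 / 2.3685 = 0.3589
  r[W,W] = 1 (diagonal).

R is symmetric with unit diagonal. Assembling:

R = [[1, 0.5333, 0.7762],
 [0.5333, 1, 0.3589],
 [0.7762, 0.3589, 1]]


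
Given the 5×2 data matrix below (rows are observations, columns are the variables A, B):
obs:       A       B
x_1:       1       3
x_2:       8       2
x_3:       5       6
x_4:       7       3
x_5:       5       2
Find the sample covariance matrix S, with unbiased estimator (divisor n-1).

Step 1 — column means:
  mean(A) = (1 + 8 + 5 + 7 + 5) / 5 = 26/5 = 5.2
  mean(B) = (3 + 2 + 6 + 3 + 2) / 5 = 16/5 = 3.2

Step 2 — sample covariance S[i,j] = (1/(n-1)) · Σ_k (x_{k,i} - mean_i) · (x_{k,j} - mean_j), with n-1 = 4.
  S[A,A] = ((-4.2)·(-4.2) + (2.8)·(2.8) + (-0.2)·(-0.2) + (1.8)·(1.8) + (-0.2)·(-0.2)) / 4 = 28.8/4 = 7.2
  S[A,B] = ((-4.2)·(-0.2) + (2.8)·(-1.2) + (-0.2)·(2.8) + (1.8)·(-0.2) + (-0.2)·(-1.2)) / 4 = -3.2/4 = -0.8
  S[B,B] = ((-0.2)·(-0.2) + (-1.2)·(-1.2) + (2.8)·(2.8) + (-0.2)·(-0.2) + (-1.2)·(-1.2)) / 4 = 10.8/4 = 2.7

S is symmetric (S[j,i] = S[i,j]). Assembling:

S = [[7.2, -0.8],
 [-0.8, 2.7]]


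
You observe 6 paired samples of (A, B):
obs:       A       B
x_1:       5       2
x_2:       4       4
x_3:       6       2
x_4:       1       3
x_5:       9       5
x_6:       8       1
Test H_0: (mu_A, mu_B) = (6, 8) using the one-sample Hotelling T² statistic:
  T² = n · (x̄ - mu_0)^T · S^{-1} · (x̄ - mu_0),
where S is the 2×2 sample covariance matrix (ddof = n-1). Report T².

Step 1 — sample mean vector:
  mean(A) = (5 + 4 + 6 + 1 + 9 + 8) / 6 = 33/6 = 5.5
  mean(B) = (2 + 4 + 2 + 3 + 5 + 1) / 6 = 17/6 = 2.8333
  x̄ = (5.5, 2.8333),  deviation x̄ - mu_0 = (5.5, 2.8333) - (6, 8) = (-0.5, -5.1667).

Step 2 — sample covariance matrix, S[i,j] = (1/(n-1)) · Σ_k (x_{k,i} - mean_i) · (x_{k,j} - mean_j), divisor n-1 = 5:
  S[A,A] = ((-0.5)·(-0.5) + (-1.5)·(-1.5) + (0.5)·(0.5) + (-4.5)·(-4.5) + (3.5)·(3.5) + (2.5)·(2.5)) / 5 = 41.5/5 = 8.3
  S[A,B] = ((-0.5)·(-0.8333) + (-1.5)·(1.1667) + (0.5)·(-0.8333) + (-4.5)·(0.1667) + (3.5)·(2.1667) + (2.5)·(-1.8333)) / 5 = 0.5/5 = 0.1
  S[B,B] = ((-0.8333)·(-0.8333) + (1.1667)·(1.1667) + (-0.8333)·(-0.8333) + (0.1667)·(0.1667) + (2.1667)·(2.1667) + (-1.8333)·(-1.8333)) / 5 = 10.8333/5 = 2.1667
  S = [[8.3, 0.1],
 [0.1, 2.1667]].

Step 3 — invert S. det(S) = 8.3·2.1667 - (0.1)² = 17.9733.
  S^{-1} = (1/det) · [[d, -b], [-b, a]] = [[0.1205, -0.0056],
 [-0.0056, 0.4618]].

Step 4 — quadratic form (x̄ - mu_0)^T · S^{-1} · (x̄ - mu_0):
  S^{-1} · (x̄ - mu_0) = (-0.0315, -2.3832),
  (x̄ - mu_0)^T · [...] = (-0.5)·(-0.0315) + (-5.1667)·(-2.3832) = 12.3288.

Step 5 — scale by n: T² = 6 · 12.3288 = 73.9726.

T² ≈ 73.9726


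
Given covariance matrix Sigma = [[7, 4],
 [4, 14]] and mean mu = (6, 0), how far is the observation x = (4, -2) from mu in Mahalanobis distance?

Step 1 — centre the observation: (x - mu) = (-2, -2).

Step 2 — invert Sigma. det(Sigma) = 7·14 - (4)² = 82.
  Sigma^{-1} = (1/det) · [[d, -b], [-b, a]] = [[0.1707, -0.0488],
 [-0.0488, 0.0854]].

Step 3 — form the quadratic (x - mu)^T · Sigma^{-1} · (x - mu):
  Sigma^{-1} · (x - mu) = (-0.2439, -0.0732).
  (x - mu)^T · [Sigma^{-1} · (x - mu)] = (-2)·(-0.2439) + (-2)·(-0.0732) = 0.6341.

Step 4 — take square root: d = √(0.6341) ≈ 0.7963.

d(x, mu) = √(0.6341) ≈ 0.7963


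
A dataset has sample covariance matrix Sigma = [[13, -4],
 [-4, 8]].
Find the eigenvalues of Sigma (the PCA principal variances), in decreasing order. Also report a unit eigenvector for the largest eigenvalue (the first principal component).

Step 1 — characteristic polynomial of 2×2 Sigma:
  det(Sigma - λI) = λ² - trace · λ + det = 0.
  trace = 13 + 8 = 21, det = 13·8 - (-4)² = 88.
Step 2 — discriminant:
  Δ = trace² - 4·det = 441 - 352 = 89.
Step 3 — eigenvalues:
  λ = (trace ± √Δ)/2 = (21 ± 9.434)/2,
  λ_1 = 15.217,  λ_2 = 5.783.

Step 4 — unit eigenvector for λ_1: solve (Sigma - λ_1 I)v = 0. First row:
  (13 - 15.217)·v_x + (-4)·v_y = 0, i.e. (-2.217)·v_x + (-4)·v_y = 0,
  so v ∝ (b, λ_1 - a) = (-4, 2.217); multiply by -1 so the first entry is positive: u = (4, -2.217).
  ||u|| = √((4)² + (-2.217)²) = √(20.915) ≈ 4.5733,
  v_1 = u/||u|| ≈ (0.8746, -0.4848) (||v_1|| = 1).

λ_1 = 15.217,  λ_2 = 5.783;  v_1 ≈ (0.8746, -0.4848)


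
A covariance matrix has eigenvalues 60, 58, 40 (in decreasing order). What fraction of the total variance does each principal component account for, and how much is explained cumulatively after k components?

Step 1 — total variance = trace(Sigma) = Σ λ_i = 60 + 58 + 40 = 158.

Step 2 — fraction explained by component i = λ_i / Σ λ:
  PC1: 60/158 = 0.3797
  PC2: 58/158 = 0.3671
  PC3: 40/158 = 0.2532

Step 3 — cumulative fraction after k components = (λ_1 + ... + λ_k) / Σ λ:
  k = 1: 60/158 = 0.3797
  k = 2: (60 + 58)/158 = 118/158 = 0.7468
  k = 3: (60 + 58 + 40)/158 = 158/158 = 1

Summary (fraction, with percent):

explained: PC1 0.3797 (37.97%), PC2 0.3671 (36.71%), PC3 0.2532 (25.32%);  cumulative: 0.3797, 0.7468, 1


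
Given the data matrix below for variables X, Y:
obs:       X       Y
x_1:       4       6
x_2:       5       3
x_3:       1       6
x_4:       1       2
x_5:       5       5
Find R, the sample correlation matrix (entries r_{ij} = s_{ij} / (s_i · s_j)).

Step 1 — column means:
  mean(X) = (4 + 5 + 1 + 1 + 5) / 5 = 16/5 = 3.2
  mean(Y) = (6 + 3 + 6 + 2 + 5) / 5 = 22/5 = 4.4

Step 2 — sample variances and covariances s[i,j] = (1/(n-1)) · Σ_k (x_{k,i} - mean_i) · (x_{k,j} - mean_j), with n-1 = 4:
  s[X,X] = ((0.8)·(0.8) + (1.8)·(1.8) + (-2.2)·(-2.2) + (-2.2)·(-2.2) + (1.8)·(1.8)) / 4 = 16.8/4 = 4.2
  s[X,Y] = ((0.8)·(1.6) + (1.8)·(-1.4) + (-2.2)·(1.6) + (-2.2)·(-2.4) + (1.8)·(0.6)) / 4 = 1.6/4 = 0.4
  s[Y,Y] = ((1.6)·(1.6) + (-1.4)·(-1.4) + (1.6)·(1.6) + (-2.4)·(-2.4) + (0.6)·(0.6)) / 4 = 13.2/4 = 3.3
  Sample standard deviations s_i = √(s[i,i]):
  s(X) = √(4.2) = 2.0494
  s(Y) = √(3.3) = 1.8166

Step 3 — r_{ij} = s_{ij} / (s_i · s_j):
  r[X,X] = 1 (diagonal).
  r[X,Y] = 0.4 / (2.0494 · 1.8166) = 0.4 / 3.7229 = 0.1074
  r[Y,Y] = 1 (diagonal).

R is symmetric with unit diagonal. Assembling:

R = [[1, 0.1074],
 [0.1074, 1]]


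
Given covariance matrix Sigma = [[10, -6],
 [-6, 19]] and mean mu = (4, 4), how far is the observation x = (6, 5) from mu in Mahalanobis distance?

Step 1 — centre the observation: (x - mu) = (2, 1).

Step 2 — invert Sigma. det(Sigma) = 10·19 - (-6)² = 154.
  Sigma^{-1} = (1/det) · [[d, -b], [-b, a]] = [[0.1234, 0.039],
 [0.039, 0.0649]].

Step 3 — form the quadratic (x - mu)^T · Sigma^{-1} · (x - mu):
  Sigma^{-1} · (x - mu) = (0.2857, 0.1429).
  (x - mu)^T · [Sigma^{-1} · (x - mu)] = (2)·(0.2857) + (1)·(0.1429) = 0.7143.

Step 4 — take square root: d = √(0.7143) ≈ 0.8452.

d(x, mu) = √(0.7143) ≈ 0.8452


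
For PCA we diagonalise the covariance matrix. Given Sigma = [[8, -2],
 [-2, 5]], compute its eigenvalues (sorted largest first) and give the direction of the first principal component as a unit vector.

Step 1 — characteristic polynomial of 2×2 Sigma:
  det(Sigma - λI) = λ² - trace · λ + det = 0.
  trace = 8 + 5 = 13, det = 8·5 - (-2)² = 36.
Step 2 — discriminant:
  Δ = trace² - 4·det = 169 - 144 = 25.
Step 3 — eigenvalues:
  λ = (trace ± √Δ)/2 = (13 ± 5)/2,
  λ_1 = 9,  λ_2 = 4.

Step 4 — unit eigenvector for λ_1: solve (Sigma - λ_1 I)v = 0. First row:
  (8 - 9)·v_x + (-2)·v_y = 0, i.e. (-1)·v_x + (-2)·v_y = 0,
  so v ∝ (b, λ_1 - a) = (-2, 1); multiply by -1 so the first entry is positive: u = (2, -1).
  ||u|| = √((2)² + (-1)²) = √(5) ≈ 2.2361,
  v_1 = u/||u|| ≈ (0.8944, -0.4472) (||v_1|| = 1).

λ_1 = 9,  λ_2 = 4;  v_1 ≈ (0.8944, -0.4472)


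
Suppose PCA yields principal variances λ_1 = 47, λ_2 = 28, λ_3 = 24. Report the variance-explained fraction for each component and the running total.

Step 1 — total variance = trace(Sigma) = Σ λ_i = 47 + 28 + 24 = 99.

Step 2 — fraction explained by component i = λ_i / Σ λ:
  PC1: 47/99 = 0.4747
  PC2: 28/99 = 0.2828
  PC3: 24/99 = 0.2424

Step 3 — cumulative fraction after k components = (λ_1 + ... + λ_k) / Σ λ:
  k = 1: 47/99 = 0.4747
  k = 2: (47 + 28)/99 = 75/99 = 0.7576
  k = 3: (47 + 28 + 24)/99 = 99/99 = 1

Summary (fraction, with percent):

explained: PC1 0.4747 (47.47%), PC2 0.2828 (28.28%), PC3 0.2424 (24.24%);  cumulative: 0.4747, 0.7576, 1


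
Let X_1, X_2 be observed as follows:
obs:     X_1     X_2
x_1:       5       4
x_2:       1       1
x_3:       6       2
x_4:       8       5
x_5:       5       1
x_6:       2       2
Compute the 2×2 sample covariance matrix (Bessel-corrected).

Step 1 — column means:
  mean(X_1) = (5 + 1 + 6 + 8 + 5 + 2) / 6 = 27/6 = 4.5
  mean(X_2) = (4 + 1 + 2 + 5 + 1 + 2) / 6 = 15/6 = 2.5

Step 2 — sample covariance S[i,j] = (1/(n-1)) · Σ_k (x_{k,i} - mean_i) · (x_{k,j} - mean_j), with n-1 = 5.
  S[X_1,X_1] = ((0.5)·(0.5) + (-3.5)·(-3.5) + (1.5)·(1.5) + (3.5)·(3.5) + (0.5)·(0.5) + (-2.5)·(-2.5)) / 5 = 33.5/5 = 6.7
  S[X_1,X_2] = ((0.5)·(1.5) + (-3.5)·(-1.5) + (1.5)·(-0.5) + (3.5)·(2.5) + (0.5)·(-1.5) + (-2.5)·(-0.5)) / 5 = 14.5/5 = 2.9
  S[X_2,X_2] = ((1.5)·(1.5) + (-1.5)·(-1.5) + (-0.5)·(-0.5) + (2.5)·(2.5) + (-1.5)·(-1.5) + (-0.5)·(-0.5)) / 5 = 13.5/5 = 2.7

S is symmetric (S[j,i] = S[i,j]). Assembling:

S = [[6.7, 2.9],
 [2.9, 2.7]]


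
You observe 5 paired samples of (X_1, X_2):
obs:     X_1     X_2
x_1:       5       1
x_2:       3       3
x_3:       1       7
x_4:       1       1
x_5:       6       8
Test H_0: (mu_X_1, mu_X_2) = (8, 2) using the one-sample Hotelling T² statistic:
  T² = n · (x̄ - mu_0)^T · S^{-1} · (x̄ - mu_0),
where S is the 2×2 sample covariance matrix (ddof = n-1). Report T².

Step 1 — sample mean vector:
  mean(X_1) = (5 + 3 + 1 + 1 + 6) / 5 = 16/5 = 3.2
  mean(X_2) = (1 + 3 + 7 + 1 + 8) / 5 = 20/5 = 4
  x̄ = (3.2, 4),  deviation x̄ - mu_0 = (3.2, 4) - (8, 2) = (-4.8, 2).

Step 2 — sample covariance matrix, S[i,j] = (1/(n-1)) · Σ_k (x_{k,i} - mean_i) · (x_{k,j} - mean_j), divisor n-1 = 4:
  S[X_1,X_1] = ((1.8)·(1.8) + (-0.2)·(-0.2) + (-2.2)·(-2.2) + (-2.2)·(-2.2) + (2.8)·(2.8)) / 4 = 20.8/4 = 5.2
  S[X_1,X_2] = ((1.8)·(-3) + (-0.2)·(-1) + (-2.2)·(3) + (-2.2)·(-3) + (2.8)·(4)) / 4 = 6/4 = 1.5
  S[X_2,X_2] = ((-3)·(-3) + (-1)·(-1) + (3)·(3) + (-3)·(-3) + (4)·(4)) / 4 = 44/4 = 11
  S = [[5.2, 1.5],
 [1.5, 11]].

Step 3 — invert S. det(S) = 5.2·11 - (1.5)² = 54.95.
  S^{-1} = (1/det) · [[d, -b], [-b, a]] = [[0.2002, -0.0273],
 [-0.0273, 0.0946]].

Step 4 — quadratic form (x̄ - mu_0)^T · S^{-1} · (x̄ - mu_0):
  S^{-1} · (x̄ - mu_0) = (-1.0155, 0.3203),
  (x̄ - mu_0)^T · [...] = (-4.8)·(-1.0155) + (2)·(0.3203) = 5.5148.

Step 5 — scale by n: T² = 5 · 5.5148 = 27.5742.

T² ≈ 27.5742
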